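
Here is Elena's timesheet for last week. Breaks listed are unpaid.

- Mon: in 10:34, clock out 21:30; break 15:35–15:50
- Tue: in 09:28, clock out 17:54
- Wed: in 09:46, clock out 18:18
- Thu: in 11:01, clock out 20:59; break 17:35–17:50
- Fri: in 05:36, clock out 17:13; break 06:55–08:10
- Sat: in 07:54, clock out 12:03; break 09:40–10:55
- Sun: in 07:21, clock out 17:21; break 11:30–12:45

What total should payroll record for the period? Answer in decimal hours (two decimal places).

Mon: 10:34–21:30 = 10 h 56 min; less 15 min break → 10 h 41 min
Tue: 09:28–17:54 = 8 h 26 min
Wed: 09:46–18:18 = 8 h 32 min
Thu: 11:01–20:59 = 9 h 58 min; less 15 min break → 9 h 43 min
Fri: 05:36–17:13 = 11 h 37 min; less 75 min break → 10 h 22 min
Sat: 07:54–12:03 = 4 h 9 min; less 75 min break → 2 h 54 min
Sun: 07:21–17:21 = 10 h 0 min; less 75 min break → 8 h 45 min
Total: 10 h 41 min + 8 h 26 min + 8 h 32 min + 9 h 43 min + 10 h 22 min + 2 h 54 min + 8 h 45 min = 59 h 23 min.

59.38 hours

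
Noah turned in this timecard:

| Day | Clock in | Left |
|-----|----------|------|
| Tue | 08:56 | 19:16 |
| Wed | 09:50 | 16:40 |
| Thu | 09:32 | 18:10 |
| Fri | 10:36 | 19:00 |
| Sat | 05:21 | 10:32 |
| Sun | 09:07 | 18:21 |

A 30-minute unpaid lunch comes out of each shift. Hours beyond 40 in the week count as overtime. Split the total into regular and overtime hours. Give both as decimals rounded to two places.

Regular 40.00 hours, overtime 5.62 hours

Tue: 08:56–19:16 = 10 h 20 min; less 30 min break → 9 h 50 min
Wed: 09:50–16:40 = 6 h 50 min; less 30 min break → 6 h 20 min
Thu: 09:32–18:10 = 8 h 38 min; less 30 min break → 8 h 8 min
Fri: 10:36–19:00 = 8 h 24 min; less 30 min break → 7 h 54 min
Sat: 05:21–10:32 = 5 h 11 min; less 30 min break → 4 h 41 min
Sun: 09:07–18:21 = 9 h 14 min; less 30 min break → 8 h 44 min
Total worked: 45 h 37 min = 45.62 h.
Threshold 40 h → overtime 5 h 37 min, regular 40 h 0 min.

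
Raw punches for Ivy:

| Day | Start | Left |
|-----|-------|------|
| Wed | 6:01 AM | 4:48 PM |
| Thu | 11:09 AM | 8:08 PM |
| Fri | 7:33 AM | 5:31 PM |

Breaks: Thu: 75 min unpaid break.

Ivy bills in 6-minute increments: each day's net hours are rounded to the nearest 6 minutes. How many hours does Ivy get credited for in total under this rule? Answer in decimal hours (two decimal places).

28.50 hours

Wed: 6:01 AM–4:48 PM = 10 h 47 min → rounds to 10 h 48 min
Thu: 11:09 AM–8:08 PM = 8 h 59 min − 75 min = 7 h 44 min → rounds to 7 h 42 min
Fri: 7:33 AM–5:31 PM = 9 h 58 min → rounds to 10 h 0 min
Total credited: 28 h 30 min.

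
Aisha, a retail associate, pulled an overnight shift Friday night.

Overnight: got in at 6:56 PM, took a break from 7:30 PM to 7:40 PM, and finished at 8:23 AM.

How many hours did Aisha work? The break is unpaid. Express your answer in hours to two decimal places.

Overnight: 6:56 PM → midnight = 5 h 4 min; midnight → 8:23 AM = 8 h 23 min; span 13 h 27 min; less 10 min break → 13 h 17 min

13.28 hours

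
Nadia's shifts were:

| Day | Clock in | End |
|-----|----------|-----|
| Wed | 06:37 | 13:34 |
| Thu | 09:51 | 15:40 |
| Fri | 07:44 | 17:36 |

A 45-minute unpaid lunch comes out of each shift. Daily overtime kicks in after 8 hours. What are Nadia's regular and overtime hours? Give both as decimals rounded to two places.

Regular 19.27 hours, overtime 1.12 hours

Wed: 06:37–13:34 = 6 h 57 min; less 45 min break → 6 h 12 min
Thu: 09:51–15:40 = 5 h 49 min; less 45 min break → 5 h 4 min
Fri: 07:44–17:36 = 9 h 52 min; less 45 min break → 9 h 7 min
Wed reg 6 h 12 min / OT 0 h 0 min; Thu reg 5 h 4 min / OT 0 h 0 min; Fri reg 8 h 0 min / OT 1 h 7 min.
Totals: regular 19 h 16 min, overtime 1 h 7 min.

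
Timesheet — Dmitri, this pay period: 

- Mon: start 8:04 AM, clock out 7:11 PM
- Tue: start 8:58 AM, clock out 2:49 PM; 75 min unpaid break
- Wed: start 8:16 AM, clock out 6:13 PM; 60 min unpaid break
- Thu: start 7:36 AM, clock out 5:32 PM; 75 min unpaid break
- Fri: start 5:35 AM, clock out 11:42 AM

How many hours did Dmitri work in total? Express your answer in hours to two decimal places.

39.47 hours

Mon: 8:04 AM–7:11 PM = 11 h 7 min
Tue: 8:58 AM–2:49 PM = 5 h 51 min; less 75 min break → 4 h 36 min
Wed: 8:16 AM–6:13 PM = 9 h 57 min; less 60 min break → 8 h 57 min
Thu: 7:36 AM–5:32 PM = 9 h 56 min; less 75 min break → 8 h 41 min
Fri: 5:35 AM–11:42 AM = 6 h 7 min
Total: 11 h 7 min + 4 h 36 min + 8 h 57 min + 8 h 41 min + 6 h 7 min = 39 h 28 min.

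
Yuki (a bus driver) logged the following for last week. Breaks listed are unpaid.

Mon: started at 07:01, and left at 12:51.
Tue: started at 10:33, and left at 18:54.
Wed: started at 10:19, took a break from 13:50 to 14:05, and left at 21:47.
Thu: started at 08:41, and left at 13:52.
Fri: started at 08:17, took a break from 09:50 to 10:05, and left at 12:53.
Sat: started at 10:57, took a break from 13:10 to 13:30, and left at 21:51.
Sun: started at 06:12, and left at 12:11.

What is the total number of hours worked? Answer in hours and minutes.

Mon: 07:01–12:51 = 5 h 50 min
Tue: 10:33–18:54 = 8 h 21 min
Wed: 10:19–21:47 = 11 h 28 min; less 15 min break → 11 h 13 min
Thu: 08:41–13:52 = 5 h 11 min
Fri: 08:17–12:53 = 4 h 36 min; less 15 min break → 4 h 21 min
Sat: 10:57–21:51 = 10 h 54 min; less 20 min break → 10 h 34 min
Sun: 06:12–12:11 = 5 h 59 min
Total: 5 h 50 min + 8 h 21 min + 11 h 13 min + 5 h 11 min + 4 h 21 min + 10 h 34 min + 5 h 59 min = 51 h 29 min.

51 h 29 min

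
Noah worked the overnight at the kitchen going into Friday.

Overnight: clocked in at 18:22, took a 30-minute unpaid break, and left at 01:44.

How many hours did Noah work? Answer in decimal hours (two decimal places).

Overnight: 18:22 → midnight = 5 h 38 min; midnight → 01:44 = 1 h 44 min; span 7 h 22 min; less 30 min break → 6 h 52 min

6.87 hours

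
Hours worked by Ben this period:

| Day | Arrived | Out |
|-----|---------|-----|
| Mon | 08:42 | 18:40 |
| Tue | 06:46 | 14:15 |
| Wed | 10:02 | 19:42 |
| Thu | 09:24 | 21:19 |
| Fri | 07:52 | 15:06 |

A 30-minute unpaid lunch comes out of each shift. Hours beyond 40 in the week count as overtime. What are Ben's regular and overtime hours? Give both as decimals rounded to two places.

Mon: 08:42–18:40 = 9 h 58 min; less 30 min break → 9 h 28 min
Tue: 06:46–14:15 = 7 h 29 min; less 30 min break → 6 h 59 min
Wed: 10:02–19:42 = 9 h 40 min; less 30 min break → 9 h 10 min
Thu: 09:24–21:19 = 11 h 55 min; less 30 min break → 11 h 25 min
Fri: 07:52–15:06 = 7 h 14 min; less 30 min break → 6 h 44 min
Total worked: 43 h 46 min = 43.77 h.
Threshold 40 h → overtime 3 h 46 min, regular 40 h 0 min.

Regular 40.00 hours, overtime 3.77 hours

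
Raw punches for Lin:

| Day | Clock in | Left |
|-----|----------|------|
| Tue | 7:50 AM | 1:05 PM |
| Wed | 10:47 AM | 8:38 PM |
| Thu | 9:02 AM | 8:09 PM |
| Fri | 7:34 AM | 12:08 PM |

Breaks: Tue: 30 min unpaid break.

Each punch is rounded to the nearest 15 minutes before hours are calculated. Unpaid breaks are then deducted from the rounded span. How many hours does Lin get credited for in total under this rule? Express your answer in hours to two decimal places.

30.75 hours

Tue: in 7:50 AM→7:45 AM, out 1:05 PM→1:00 PM; 5 h 15 min − 30 min = 4 h 45 min
Wed: in 10:47 AM→10:45 AM, out 8:38 PM→8:45 PM; 10 h 0 min
Thu: in 9:02 AM→9:00 AM, out 8:09 PM→8:15 PM; 11 h 15 min
Fri: in 7:34 AM→7:30 AM, out 12:08 PM→12:15 PM; 4 h 45 min
Total credited: 30 h 45 min.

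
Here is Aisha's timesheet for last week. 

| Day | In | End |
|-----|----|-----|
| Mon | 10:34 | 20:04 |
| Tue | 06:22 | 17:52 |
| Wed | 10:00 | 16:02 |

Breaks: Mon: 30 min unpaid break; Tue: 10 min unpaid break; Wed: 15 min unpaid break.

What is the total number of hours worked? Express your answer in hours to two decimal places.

26.12 hours

Mon: 10:34–20:04 = 9 h 30 min; less 30 min break → 9 h 0 min
Tue: 06:22–17:52 = 11 h 30 min; less 10 min break → 11 h 20 min
Wed: 10:00–16:02 = 6 h 2 min; less 15 min break → 5 h 47 min
Total: 9 h 0 min + 11 h 20 min + 5 h 47 min = 26 h 7 min.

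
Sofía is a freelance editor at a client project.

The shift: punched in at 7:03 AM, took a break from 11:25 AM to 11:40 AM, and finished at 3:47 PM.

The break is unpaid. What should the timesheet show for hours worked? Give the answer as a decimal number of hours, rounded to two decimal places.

The shift: 7:03 AM–3:47 PM = 8 h 44 min; less 15 min break → 8 h 29 min

8.48 hours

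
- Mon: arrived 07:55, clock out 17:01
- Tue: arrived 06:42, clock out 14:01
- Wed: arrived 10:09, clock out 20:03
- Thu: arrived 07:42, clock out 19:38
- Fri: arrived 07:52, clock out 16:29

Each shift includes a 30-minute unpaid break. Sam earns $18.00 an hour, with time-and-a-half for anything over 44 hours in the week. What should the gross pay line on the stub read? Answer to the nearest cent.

$801.90

Mon: 07:55–17:01 = 9 h 6 min; less 30 min break → 8 h 36 min
Tue: 06:42–14:01 = 7 h 19 min; less 30 min break → 6 h 49 min
Wed: 10:09–20:03 = 9 h 54 min; less 30 min break → 9 h 24 min
Thu: 07:42–19:38 = 11 h 56 min; less 30 min break → 11 h 26 min
Fri: 07:52–16:29 = 8 h 37 min; less 30 min break → 8 h 7 min
Total worked: 44 h 22 min = 2662 min.
Regular 44 h 0 min = 2640 min at $18.00/h; overtime 0 h 22 min = 22 min at $27.00/h.
Pay = (2640 × $18.00 + 22 × $27.00) ÷ 60 = $801.90.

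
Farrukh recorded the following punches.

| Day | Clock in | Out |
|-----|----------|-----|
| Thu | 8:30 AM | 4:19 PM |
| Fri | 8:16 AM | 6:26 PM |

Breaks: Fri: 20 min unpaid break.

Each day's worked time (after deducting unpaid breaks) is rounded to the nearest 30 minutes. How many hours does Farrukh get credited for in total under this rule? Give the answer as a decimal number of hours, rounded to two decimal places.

18.00 hours

Thu: 8:30 AM–4:19 PM = 7 h 49 min → rounds to 8 h 0 min
Fri: 8:16 AM–6:26 PM = 10 h 10 min − 20 min = 9 h 50 min → rounds to 10 h 0 min
Total credited: 18 h 0 min.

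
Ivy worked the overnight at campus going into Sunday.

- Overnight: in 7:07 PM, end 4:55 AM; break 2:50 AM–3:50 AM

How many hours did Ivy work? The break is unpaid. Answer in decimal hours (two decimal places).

Overnight: 7:07 PM → midnight = 4 h 53 min; midnight → 4:55 AM = 4 h 55 min; span 9 h 48 min; less 60 min break → 8 h 48 min

8.80 hours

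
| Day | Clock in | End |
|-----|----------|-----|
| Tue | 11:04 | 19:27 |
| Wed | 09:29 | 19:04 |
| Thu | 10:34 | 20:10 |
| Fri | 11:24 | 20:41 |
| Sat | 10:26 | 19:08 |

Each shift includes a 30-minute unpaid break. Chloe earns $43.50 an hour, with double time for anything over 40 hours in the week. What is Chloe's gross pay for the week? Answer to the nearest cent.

Tue: 11:04–19:27 = 8 h 23 min; less 30 min break → 7 h 53 min
Wed: 09:29–19:04 = 9 h 35 min; less 30 min break → 9 h 5 min
Thu: 10:34–20:10 = 9 h 36 min; less 30 min break → 9 h 6 min
Fri: 11:24–20:41 = 9 h 17 min; less 30 min break → 8 h 47 min
Sat: 10:26–19:08 = 8 h 42 min; less 30 min break → 8 h 12 min
Total worked: 43 h 3 min = 2583 min.
Regular 40 h 0 min = 2400 min at $43.50/h; overtime 3 h 3 min = 183 min at $87.00/h.
Pay = (2400 × $43.50 + 183 × $87.00) ÷ 60 = $2005.35.

$2005.35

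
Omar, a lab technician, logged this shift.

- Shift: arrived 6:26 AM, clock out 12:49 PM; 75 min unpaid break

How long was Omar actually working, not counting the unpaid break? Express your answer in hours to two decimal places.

5.13 hours

Shift: 6:26 AM–12:49 PM = 6 h 23 min; less 75 min break → 5 h 8 min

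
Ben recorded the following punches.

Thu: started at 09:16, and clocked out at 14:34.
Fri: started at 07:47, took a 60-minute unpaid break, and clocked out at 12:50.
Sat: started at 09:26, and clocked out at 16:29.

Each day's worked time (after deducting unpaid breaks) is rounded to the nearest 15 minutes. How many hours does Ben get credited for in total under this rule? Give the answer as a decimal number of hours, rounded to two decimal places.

Thu: 09:16–14:34 = 5 h 18 min → rounds to 5 h 15 min
Fri: 07:47–12:50 = 5 h 3 min − 60 min = 4 h 3 min → rounds to 4 h 0 min
Sat: 09:26–16:29 = 7 h 3 min → rounds to 7 h 0 min
Total credited: 16 h 15 min.

16.25 hours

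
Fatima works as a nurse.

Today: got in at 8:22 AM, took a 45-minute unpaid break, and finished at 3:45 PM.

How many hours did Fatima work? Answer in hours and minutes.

6 h 38 min

Today: 8:22 AM–3:45 PM = 7 h 23 min; less 45 min break → 6 h 38 min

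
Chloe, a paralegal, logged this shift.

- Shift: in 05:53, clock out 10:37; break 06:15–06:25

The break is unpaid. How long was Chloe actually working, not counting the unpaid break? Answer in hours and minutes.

4 h 34 min

Shift: 05:53–10:37 = 4 h 44 min; less 10 min break → 4 h 34 min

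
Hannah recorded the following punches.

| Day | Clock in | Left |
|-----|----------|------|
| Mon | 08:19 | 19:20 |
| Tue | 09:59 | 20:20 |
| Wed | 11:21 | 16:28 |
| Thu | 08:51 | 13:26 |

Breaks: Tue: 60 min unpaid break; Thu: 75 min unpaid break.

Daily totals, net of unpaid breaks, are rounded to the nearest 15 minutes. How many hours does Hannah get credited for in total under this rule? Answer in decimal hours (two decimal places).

28.50 hours

Mon: 08:19–19:20 = 11 h 1 min → rounds to 11 h 0 min
Tue: 09:59–20:20 = 10 h 21 min − 60 min = 9 h 21 min → rounds to 9 h 15 min
Wed: 11:21–16:28 = 5 h 7 min → rounds to 5 h 0 min
Thu: 08:51–13:26 = 4 h 35 min − 75 min = 3 h 20 min → rounds to 3 h 15 min
Total credited: 28 h 30 min.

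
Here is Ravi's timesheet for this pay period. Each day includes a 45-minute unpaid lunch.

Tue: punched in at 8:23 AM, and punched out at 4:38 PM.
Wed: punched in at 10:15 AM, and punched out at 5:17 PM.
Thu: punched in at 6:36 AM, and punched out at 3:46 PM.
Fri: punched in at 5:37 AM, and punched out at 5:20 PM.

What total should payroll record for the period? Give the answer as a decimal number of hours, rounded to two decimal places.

Tue: 8:23 AM–4:38 PM = 8 h 15 min; less 45 min break → 7 h 30 min
Wed: 10:15 AM–5:17 PM = 7 h 2 min; less 45 min break → 6 h 17 min
Thu: 6:36 AM–3:46 PM = 9 h 10 min; less 45 min break → 8 h 25 min
Fri: 5:37 AM–5:20 PM = 11 h 43 min; less 45 min break → 10 h 58 min
Total: 7 h 30 min + 6 h 17 min + 8 h 25 min + 10 h 58 min = 33 h 10 min.

33.17 hours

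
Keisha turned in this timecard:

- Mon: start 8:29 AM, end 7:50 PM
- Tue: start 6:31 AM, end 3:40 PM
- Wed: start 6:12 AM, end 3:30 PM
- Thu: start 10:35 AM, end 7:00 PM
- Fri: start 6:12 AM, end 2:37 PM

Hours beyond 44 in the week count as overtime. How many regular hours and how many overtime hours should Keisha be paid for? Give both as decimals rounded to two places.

Regular 44.00 hours, overtime 2.63 hours

Mon: 8:29 AM–7:50 PM = 11 h 21 min
Tue: 6:31 AM–3:40 PM = 9 h 9 min
Wed: 6:12 AM–3:30 PM = 9 h 18 min
Thu: 10:35 AM–7:00 PM = 8 h 25 min
Fri: 6:12 AM–2:37 PM = 8 h 25 min
Total worked: 46 h 38 min = 46.63 h.
Threshold 44 h → overtime 2 h 38 min, regular 44 h 0 min.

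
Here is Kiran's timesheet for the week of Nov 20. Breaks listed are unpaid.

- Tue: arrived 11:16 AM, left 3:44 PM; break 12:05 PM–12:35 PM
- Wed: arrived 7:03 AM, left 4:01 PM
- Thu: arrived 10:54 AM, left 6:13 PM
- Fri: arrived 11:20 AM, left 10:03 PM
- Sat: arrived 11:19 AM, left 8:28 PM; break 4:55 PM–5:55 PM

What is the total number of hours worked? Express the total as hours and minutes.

Tue: 11:16 AM–3:44 PM = 4 h 28 min; less 30 min break → 3 h 58 min
Wed: 7:03 AM–4:01 PM = 8 h 58 min
Thu: 10:54 AM–6:13 PM = 7 h 19 min
Fri: 11:20 AM–10:03 PM = 10 h 43 min
Sat: 11:19 AM–8:28 PM = 9 h 9 min; less 60 min break → 8 h 9 min
Total: 3 h 58 min + 8 h 58 min + 7 h 19 min + 10 h 43 min + 8 h 9 min = 39 h 7 min.

39 h 7 min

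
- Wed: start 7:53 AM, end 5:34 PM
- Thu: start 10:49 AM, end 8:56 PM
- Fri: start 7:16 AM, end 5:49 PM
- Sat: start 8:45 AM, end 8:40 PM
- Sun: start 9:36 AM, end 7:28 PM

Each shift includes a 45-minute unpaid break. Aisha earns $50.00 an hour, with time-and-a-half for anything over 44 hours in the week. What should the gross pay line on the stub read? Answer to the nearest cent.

$2528.75

Wed: 7:53 AM–5:34 PM = 9 h 41 min; less 45 min break → 8 h 56 min
Thu: 10:49 AM–8:56 PM = 10 h 7 min; less 45 min break → 9 h 22 min
Fri: 7:16 AM–5:49 PM = 10 h 33 min; less 45 min break → 9 h 48 min
Sat: 8:45 AM–8:40 PM = 11 h 55 min; less 45 min break → 11 h 10 min
Sun: 9:36 AM–7:28 PM = 9 h 52 min; less 45 min break → 9 h 7 min
Total worked: 48 h 23 min = 2903 min.
Regular 44 h 0 min = 2640 min at $50.00/h; overtime 4 h 23 min = 263 min at $75.00/h.
Pay = (2640 × $50.00 + 263 × $75.00) ÷ 60 = $2528.75.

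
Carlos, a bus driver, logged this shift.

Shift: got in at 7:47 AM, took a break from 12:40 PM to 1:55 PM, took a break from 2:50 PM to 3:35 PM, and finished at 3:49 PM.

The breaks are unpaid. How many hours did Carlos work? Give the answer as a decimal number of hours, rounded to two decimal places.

Shift: 7:47 AM–3:49 PM = 8 h 2 min; less 120 min break → 6 h 2 min

6.03 hours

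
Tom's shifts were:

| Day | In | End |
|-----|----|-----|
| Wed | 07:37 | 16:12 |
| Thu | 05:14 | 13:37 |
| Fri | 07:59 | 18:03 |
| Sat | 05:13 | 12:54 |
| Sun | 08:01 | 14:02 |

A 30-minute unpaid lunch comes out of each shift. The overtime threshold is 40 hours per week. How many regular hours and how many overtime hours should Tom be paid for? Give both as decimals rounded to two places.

Regular 38.23 hours, overtime 0.00 hours

Wed: 07:37–16:12 = 8 h 35 min; less 30 min break → 8 h 5 min
Thu: 05:14–13:37 = 8 h 23 min; less 30 min break → 7 h 53 min
Fri: 07:59–18:03 = 10 h 4 min; less 30 min break → 9 h 34 min
Sat: 05:13–12:54 = 7 h 41 min; less 30 min break → 7 h 11 min
Sun: 08:01–14:02 = 6 h 1 min; less 30 min break → 5 h 31 min
Total worked: 38 h 14 min = 38.23 h.
Threshold 40 h → overtime 0 h 0 min, regular 38 h 14 min.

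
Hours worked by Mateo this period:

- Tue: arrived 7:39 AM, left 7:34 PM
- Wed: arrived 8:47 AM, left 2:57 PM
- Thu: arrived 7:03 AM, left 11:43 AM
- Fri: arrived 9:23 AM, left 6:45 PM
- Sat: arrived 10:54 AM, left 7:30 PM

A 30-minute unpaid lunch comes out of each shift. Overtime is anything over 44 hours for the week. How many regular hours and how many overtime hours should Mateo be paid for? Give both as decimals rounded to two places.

Regular 38.22 hours, overtime 0.00 hours

Tue: 7:39 AM–7:34 PM = 11 h 55 min; less 30 min break → 11 h 25 min
Wed: 8:47 AM–2:57 PM = 6 h 10 min; less 30 min break → 5 h 40 min
Thu: 7:03 AM–11:43 AM = 4 h 40 min; less 30 min break → 4 h 10 min
Fri: 9:23 AM–6:45 PM = 9 h 22 min; less 30 min break → 8 h 52 min
Sat: 10:54 AM–7:30 PM = 8 h 36 min; less 30 min break → 8 h 6 min
Total worked: 38 h 13 min = 38.22 h.
Threshold 44 h → overtime 0 h 0 min, regular 38 h 13 min.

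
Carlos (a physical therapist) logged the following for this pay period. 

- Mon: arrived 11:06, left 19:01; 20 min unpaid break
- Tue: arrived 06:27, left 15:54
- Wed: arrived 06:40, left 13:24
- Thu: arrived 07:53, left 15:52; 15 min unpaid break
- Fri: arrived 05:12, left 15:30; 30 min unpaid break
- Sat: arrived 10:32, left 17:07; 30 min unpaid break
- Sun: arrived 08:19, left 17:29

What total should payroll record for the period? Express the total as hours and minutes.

Mon: 11:06–19:01 = 7 h 55 min; less 20 min break → 7 h 35 min
Tue: 06:27–15:54 = 9 h 27 min
Wed: 06:40–13:24 = 6 h 44 min
Thu: 07:53–15:52 = 7 h 59 min; less 15 min break → 7 h 44 min
Fri: 05:12–15:30 = 10 h 18 min; less 30 min break → 9 h 48 min
Sat: 10:32–17:07 = 6 h 35 min; less 30 min break → 6 h 5 min
Sun: 08:19–17:29 = 9 h 10 min
Total: 7 h 35 min + 9 h 27 min + 6 h 44 min + 7 h 44 min + 9 h 48 min + 6 h 5 min + 9 h 10 min = 56 h 33 min.

56 h 33 min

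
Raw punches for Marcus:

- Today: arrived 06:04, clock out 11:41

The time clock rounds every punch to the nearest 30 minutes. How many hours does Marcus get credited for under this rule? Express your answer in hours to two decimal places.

Today: in 06:04→06:00, out 11:41→11:30; 5 h 30 min

5.50 hours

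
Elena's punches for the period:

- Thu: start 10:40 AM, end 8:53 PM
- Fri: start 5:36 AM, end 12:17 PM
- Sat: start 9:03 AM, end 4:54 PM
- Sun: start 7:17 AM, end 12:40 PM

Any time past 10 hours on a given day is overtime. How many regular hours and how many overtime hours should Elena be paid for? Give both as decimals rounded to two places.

Thu: 10:40 AM–8:53 PM = 10 h 13 min
Fri: 5:36 AM–12:17 PM = 6 h 41 min
Sat: 9:03 AM–4:54 PM = 7 h 51 min
Sun: 7:17 AM–12:40 PM = 5 h 23 min
Thu reg 10 h 0 min / OT 0 h 13 min; Fri reg 6 h 41 min / OT 0 h 0 min; Sat reg 7 h 51 min / OT 0 h 0 min; Sun reg 5 h 23 min / OT 0 h 0 min.
Totals: regular 29 h 55 min, overtime 0 h 13 min.

Regular 29.92 hours, overtime 0.22 hours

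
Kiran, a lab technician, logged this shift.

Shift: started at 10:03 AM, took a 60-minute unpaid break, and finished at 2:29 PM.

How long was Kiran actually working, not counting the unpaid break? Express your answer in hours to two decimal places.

3.43 hours

Shift: 10:03 AM–2:29 PM = 4 h 26 min; less 60 min break → 3 h 26 min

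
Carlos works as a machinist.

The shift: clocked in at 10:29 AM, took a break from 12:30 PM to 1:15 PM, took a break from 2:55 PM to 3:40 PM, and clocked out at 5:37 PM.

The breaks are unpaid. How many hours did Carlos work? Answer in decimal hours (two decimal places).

5.63 hours

The shift: 10:29 AM–5:37 PM = 7 h 8 min; less 90 min break → 5 h 38 min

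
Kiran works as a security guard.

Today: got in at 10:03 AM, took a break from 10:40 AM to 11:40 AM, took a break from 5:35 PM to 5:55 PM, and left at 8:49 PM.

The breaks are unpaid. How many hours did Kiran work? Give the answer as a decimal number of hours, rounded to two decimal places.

9.43 hours

Today: 10:03 AM–8:49 PM = 10 h 46 min; less 80 min break → 9 h 26 min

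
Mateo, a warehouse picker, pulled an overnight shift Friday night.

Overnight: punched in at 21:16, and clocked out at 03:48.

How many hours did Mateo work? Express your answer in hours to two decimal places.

Overnight: 21:16 → midnight = 2 h 44 min; midnight → 03:48 = 3 h 48 min; span 6 h 32 min

6.53 hours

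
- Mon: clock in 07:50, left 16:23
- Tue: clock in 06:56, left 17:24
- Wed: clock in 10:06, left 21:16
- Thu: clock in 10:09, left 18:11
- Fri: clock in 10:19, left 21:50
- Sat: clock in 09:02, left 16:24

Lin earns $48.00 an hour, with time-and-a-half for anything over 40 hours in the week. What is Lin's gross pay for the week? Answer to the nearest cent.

Mon: 07:50–16:23 = 8 h 33 min
Tue: 06:56–17:24 = 10 h 28 min
Wed: 10:06–21:16 = 11 h 10 min
Thu: 10:09–18:11 = 8 h 2 min
Fri: 10:19–21:50 = 11 h 31 min
Sat: 09:02–16:24 = 7 h 22 min
Total worked: 57 h 6 min = 3426 min.
Regular 40 h 0 min = 2400 min at $48.00/h; overtime 17 h 6 min = 1026 min at $72.00/h.
Pay = (2400 × $48.00 + 1026 × $72.00) ÷ 60 = $3151.20.

$3151.20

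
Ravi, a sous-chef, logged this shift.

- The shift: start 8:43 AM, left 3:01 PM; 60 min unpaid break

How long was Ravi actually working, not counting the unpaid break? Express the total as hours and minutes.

5 h 18 min

The shift: 8:43 AM–3:01 PM = 6 h 18 min; less 60 min break → 5 h 18 min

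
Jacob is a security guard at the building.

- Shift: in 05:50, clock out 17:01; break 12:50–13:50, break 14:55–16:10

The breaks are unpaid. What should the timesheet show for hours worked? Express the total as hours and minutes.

Shift: 05:50–17:01 = 11 h 11 min; less 135 min break → 8 h 56 min

8 h 56 min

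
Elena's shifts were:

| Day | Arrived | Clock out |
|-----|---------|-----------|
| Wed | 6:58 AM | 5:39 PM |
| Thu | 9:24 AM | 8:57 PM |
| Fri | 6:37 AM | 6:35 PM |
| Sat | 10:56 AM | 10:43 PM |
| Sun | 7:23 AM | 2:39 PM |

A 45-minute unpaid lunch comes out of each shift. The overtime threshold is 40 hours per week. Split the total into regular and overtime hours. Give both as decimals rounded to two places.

Wed: 6:58 AM–5:39 PM = 10 h 41 min; less 45 min break → 9 h 56 min
Thu: 9:24 AM–8:57 PM = 11 h 33 min; less 45 min break → 10 h 48 min
Fri: 6:37 AM–6:35 PM = 11 h 58 min; less 45 min break → 11 h 13 min
Sat: 10:56 AM–10:43 PM = 11 h 47 min; less 45 min break → 11 h 2 min
Sun: 7:23 AM–2:39 PM = 7 h 16 min; less 45 min break → 6 h 31 min
Total worked: 49 h 30 min = 49.50 h.
Threshold 40 h → overtime 9 h 30 min, regular 40 h 0 min.

Regular 40.00 hours, overtime 9.50 hours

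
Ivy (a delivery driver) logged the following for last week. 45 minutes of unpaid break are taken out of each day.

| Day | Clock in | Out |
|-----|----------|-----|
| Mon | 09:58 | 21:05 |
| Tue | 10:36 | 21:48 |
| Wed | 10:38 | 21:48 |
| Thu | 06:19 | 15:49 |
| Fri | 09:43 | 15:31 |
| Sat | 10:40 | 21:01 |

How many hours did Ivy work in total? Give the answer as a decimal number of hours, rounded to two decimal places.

54.63 hours

Mon: 09:58–21:05 = 11 h 7 min; less 45 min break → 10 h 22 min
Tue: 10:36–21:48 = 11 h 12 min; less 45 min break → 10 h 27 min
Wed: 10:38–21:48 = 11 h 10 min; less 45 min break → 10 h 25 min
Thu: 06:19–15:49 = 9 h 30 min; less 45 min break → 8 h 45 min
Fri: 09:43–15:31 = 5 h 48 min; less 45 min break → 5 h 3 min
Sat: 10:40–21:01 = 10 h 21 min; less 45 min break → 9 h 36 min
Total: 10 h 22 min + 10 h 27 min + 10 h 25 min + 8 h 45 min + 5 h 3 min + 9 h 36 min = 54 h 38 min.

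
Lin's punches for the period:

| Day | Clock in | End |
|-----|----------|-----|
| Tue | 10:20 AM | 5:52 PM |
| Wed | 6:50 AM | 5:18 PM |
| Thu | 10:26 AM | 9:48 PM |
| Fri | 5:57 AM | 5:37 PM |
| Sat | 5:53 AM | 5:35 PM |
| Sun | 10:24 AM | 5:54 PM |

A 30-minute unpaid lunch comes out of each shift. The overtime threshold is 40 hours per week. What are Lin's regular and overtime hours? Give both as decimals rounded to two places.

Regular 40.00 hours, overtime 17.23 hours

Tue: 10:20 AM–5:52 PM = 7 h 32 min; less 30 min break → 7 h 2 min
Wed: 6:50 AM–5:18 PM = 10 h 28 min; less 30 min break → 9 h 58 min
Thu: 10:26 AM–9:48 PM = 11 h 22 min; less 30 min break → 10 h 52 min
Fri: 5:57 AM–5:37 PM = 11 h 40 min; less 30 min break → 11 h 10 min
Sat: 5:53 AM–5:35 PM = 11 h 42 min; less 30 min break → 11 h 12 min
Sun: 10:24 AM–5:54 PM = 7 h 30 min; less 30 min break → 7 h 0 min
Total worked: 57 h 14 min = 57.23 h.
Threshold 40 h → overtime 17 h 14 min, regular 40 h 0 min.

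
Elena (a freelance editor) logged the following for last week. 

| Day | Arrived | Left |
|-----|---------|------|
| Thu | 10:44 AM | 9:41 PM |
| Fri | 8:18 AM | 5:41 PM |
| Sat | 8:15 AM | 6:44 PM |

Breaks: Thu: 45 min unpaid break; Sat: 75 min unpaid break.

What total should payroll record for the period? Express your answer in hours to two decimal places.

Thu: 10:44 AM–9:41 PM = 10 h 57 min; less 45 min break → 10 h 12 min
Fri: 8:18 AM–5:41 PM = 9 h 23 min
Sat: 8:15 AM–6:44 PM = 10 h 29 min; less 75 min break → 9 h 14 min
Total: 10 h 12 min + 9 h 23 min + 9 h 14 min = 28 h 49 min.

28.82 hours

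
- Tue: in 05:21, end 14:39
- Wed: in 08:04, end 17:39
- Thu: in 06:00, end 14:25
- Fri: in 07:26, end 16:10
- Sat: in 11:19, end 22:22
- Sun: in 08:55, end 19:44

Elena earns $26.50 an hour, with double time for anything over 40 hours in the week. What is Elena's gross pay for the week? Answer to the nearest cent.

$2008.70

Tue: 05:21–14:39 = 9 h 18 min
Wed: 08:04–17:39 = 9 h 35 min
Thu: 06:00–14:25 = 8 h 25 min
Fri: 07:26–16:10 = 8 h 44 min
Sat: 11:19–22:22 = 11 h 3 min
Sun: 08:55–19:44 = 10 h 49 min
Total worked: 57 h 54 min = 3474 min.
Regular 40 h 0 min = 2400 min at $26.50/h; overtime 17 h 54 min = 1074 min at $53.00/h.
Pay = (2400 × $26.50 + 1074 × $53.00) ÷ 60 = $2008.70.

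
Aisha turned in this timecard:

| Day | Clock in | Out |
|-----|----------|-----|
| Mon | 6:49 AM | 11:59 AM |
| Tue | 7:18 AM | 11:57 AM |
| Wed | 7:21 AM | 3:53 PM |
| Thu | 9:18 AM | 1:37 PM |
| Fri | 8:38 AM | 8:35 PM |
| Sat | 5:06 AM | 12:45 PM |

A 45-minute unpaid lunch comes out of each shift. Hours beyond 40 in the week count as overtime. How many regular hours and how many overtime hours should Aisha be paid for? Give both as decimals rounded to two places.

Regular 37.77 hours, overtime 0.00 hours

Mon: 6:49 AM–11:59 AM = 5 h 10 min; less 45 min break → 4 h 25 min
Tue: 7:18 AM–11:57 AM = 4 h 39 min; less 45 min break → 3 h 54 min
Wed: 7:21 AM–3:53 PM = 8 h 32 min; less 45 min break → 7 h 47 min
Thu: 9:18 AM–1:37 PM = 4 h 19 min; less 45 min break → 3 h 34 min
Fri: 8:38 AM–8:35 PM = 11 h 57 min; less 45 min break → 11 h 12 min
Sat: 5:06 AM–12:45 PM = 7 h 39 min; less 45 min break → 6 h 54 min
Total worked: 37 h 46 min = 37.77 h.
Threshold 40 h → overtime 0 h 0 min, regular 37 h 46 min.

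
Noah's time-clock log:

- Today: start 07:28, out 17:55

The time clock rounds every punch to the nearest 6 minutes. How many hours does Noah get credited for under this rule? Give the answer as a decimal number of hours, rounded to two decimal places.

Today: in 07:28→07:30, out 17:55→17:54; 10 h 24 min

10.40 hours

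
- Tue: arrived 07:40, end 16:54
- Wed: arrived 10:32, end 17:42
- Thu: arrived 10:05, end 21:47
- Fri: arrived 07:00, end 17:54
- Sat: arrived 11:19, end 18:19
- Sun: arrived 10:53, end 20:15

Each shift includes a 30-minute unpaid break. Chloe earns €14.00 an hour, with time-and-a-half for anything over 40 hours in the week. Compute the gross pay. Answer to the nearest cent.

Tue: 07:40–16:54 = 9 h 14 min; less 30 min break → 8 h 44 min
Wed: 10:32–17:42 = 7 h 10 min; less 30 min break → 6 h 40 min
Thu: 10:05–21:47 = 11 h 42 min; less 30 min break → 11 h 12 min
Fri: 07:00–17:54 = 10 h 54 min; less 30 min break → 10 h 24 min
Sat: 11:19–18:19 = 7 h 0 min; less 30 min break → 6 h 30 min
Sun: 10:53–20:15 = 9 h 22 min; less 30 min break → 8 h 52 min
Total worked: 52 h 22 min = 3142 min.
Regular 40 h 0 min = 2400 min at €14.00/h; overtime 12 h 22 min = 742 min at €21.00/h.
Pay = (2400 × €14.00 + 742 × €21.00) ÷ 60 = €819.70.

€819.70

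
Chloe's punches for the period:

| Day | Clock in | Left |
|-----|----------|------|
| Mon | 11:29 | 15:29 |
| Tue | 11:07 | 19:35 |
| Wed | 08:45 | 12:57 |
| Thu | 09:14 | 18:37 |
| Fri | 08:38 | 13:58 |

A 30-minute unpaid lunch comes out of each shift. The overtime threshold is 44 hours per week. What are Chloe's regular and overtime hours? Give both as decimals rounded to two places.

Mon: 11:29–15:29 = 4 h 0 min; less 30 min break → 3 h 30 min
Tue: 11:07–19:35 = 8 h 28 min; less 30 min break → 7 h 58 min
Wed: 08:45–12:57 = 4 h 12 min; less 30 min break → 3 h 42 min
Thu: 09:14–18:37 = 9 h 23 min; less 30 min break → 8 h 53 min
Fri: 08:38–13:58 = 5 h 20 min; less 30 min break → 4 h 50 min
Total worked: 28 h 53 min = 28.88 h.
Threshold 44 h → overtime 0 h 0 min, regular 28 h 53 min.

Regular 28.88 hours, overtime 0.00 hours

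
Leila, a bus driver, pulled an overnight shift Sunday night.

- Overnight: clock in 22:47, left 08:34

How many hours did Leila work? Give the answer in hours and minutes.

9 h 47 min

Overnight: 22:47 → midnight = 1 h 13 min; midnight → 08:34 = 8 h 34 min; span 9 h 47 min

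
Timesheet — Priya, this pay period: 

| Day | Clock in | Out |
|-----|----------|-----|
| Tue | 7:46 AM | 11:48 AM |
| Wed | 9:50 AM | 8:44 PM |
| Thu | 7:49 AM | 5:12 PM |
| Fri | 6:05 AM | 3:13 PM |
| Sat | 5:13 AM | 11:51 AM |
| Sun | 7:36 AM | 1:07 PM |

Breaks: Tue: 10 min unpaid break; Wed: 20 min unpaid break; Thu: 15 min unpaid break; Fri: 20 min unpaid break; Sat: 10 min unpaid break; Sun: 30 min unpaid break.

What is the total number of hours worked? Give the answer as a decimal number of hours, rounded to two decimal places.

43.85 hours

Tue: 7:46 AM–11:48 AM = 4 h 2 min; less 10 min break → 3 h 52 min
Wed: 9:50 AM–8:44 PM = 10 h 54 min; less 20 min break → 10 h 34 min
Thu: 7:49 AM–5:12 PM = 9 h 23 min; less 15 min break → 9 h 8 min
Fri: 6:05 AM–3:13 PM = 9 h 8 min; less 20 min break → 8 h 48 min
Sat: 5:13 AM–11:51 AM = 6 h 38 min; less 10 min break → 6 h 28 min
Sun: 7:36 AM–1:07 PM = 5 h 31 min; less 30 min break → 5 h 1 min
Total: 3 h 52 min + 10 h 34 min + 9 h 8 min + 8 h 48 min + 6 h 28 min + 5 h 1 min = 43 h 51 min.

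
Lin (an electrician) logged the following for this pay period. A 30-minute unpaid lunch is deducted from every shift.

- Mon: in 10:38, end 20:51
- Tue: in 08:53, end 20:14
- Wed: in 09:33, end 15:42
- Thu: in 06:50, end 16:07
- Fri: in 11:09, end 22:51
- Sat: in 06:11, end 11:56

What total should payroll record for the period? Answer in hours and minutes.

51 h 27 min

Mon: 10:38–20:51 = 10 h 13 min; less 30 min break → 9 h 43 min
Tue: 08:53–20:14 = 11 h 21 min; less 30 min break → 10 h 51 min
Wed: 09:33–15:42 = 6 h 9 min; less 30 min break → 5 h 39 min
Thu: 06:50–16:07 = 9 h 17 min; less 30 min break → 8 h 47 min
Fri: 11:09–22:51 = 11 h 42 min; less 30 min break → 11 h 12 min
Sat: 06:11–11:56 = 5 h 45 min; less 30 min break → 5 h 15 min
Total: 9 h 43 min + 10 h 51 min + 5 h 39 min + 8 h 47 min + 11 h 12 min + 5 h 15 min = 51 h 27 min.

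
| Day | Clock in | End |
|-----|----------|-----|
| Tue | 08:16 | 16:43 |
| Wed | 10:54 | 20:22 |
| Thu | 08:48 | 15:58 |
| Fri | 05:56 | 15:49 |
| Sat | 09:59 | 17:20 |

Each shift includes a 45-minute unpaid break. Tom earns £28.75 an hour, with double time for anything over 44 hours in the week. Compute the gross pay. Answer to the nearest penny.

£1108.79

Tue: 08:16–16:43 = 8 h 27 min; less 45 min break → 7 h 42 min
Wed: 10:54–20:22 = 9 h 28 min; less 45 min break → 8 h 43 min
Thu: 08:48–15:58 = 7 h 10 min; less 45 min break → 6 h 25 min
Fri: 05:56–15:49 = 9 h 53 min; less 45 min break → 9 h 8 min
Sat: 09:59–17:20 = 7 h 21 min; less 45 min break → 6 h 36 min
Total worked: 38 h 34 min = 2314 min.
Regular 38 h 34 min = 2314 min at £28.75/h; overtime 0 h 0 min = 0 min at £57.50/h.
Pay = (2314 × £28.75 + 0 × £57.50) ÷ 60 = £1108.79.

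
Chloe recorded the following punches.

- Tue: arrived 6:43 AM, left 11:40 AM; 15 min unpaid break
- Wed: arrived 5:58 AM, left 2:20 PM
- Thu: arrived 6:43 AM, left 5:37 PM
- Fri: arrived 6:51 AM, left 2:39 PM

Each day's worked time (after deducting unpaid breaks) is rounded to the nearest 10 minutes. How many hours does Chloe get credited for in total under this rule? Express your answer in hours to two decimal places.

31.67 hours

Tue: 6:43 AM–11:40 AM = 4 h 57 min − 15 min = 4 h 42 min → rounds to 4 h 40 min
Wed: 5:58 AM–2:20 PM = 8 h 22 min → rounds to 8 h 20 min
Thu: 6:43 AM–5:37 PM = 10 h 54 min → rounds to 10 h 50 min
Fri: 6:51 AM–2:39 PM = 7 h 48 min → rounds to 7 h 50 min
Total credited: 31 h 40 min.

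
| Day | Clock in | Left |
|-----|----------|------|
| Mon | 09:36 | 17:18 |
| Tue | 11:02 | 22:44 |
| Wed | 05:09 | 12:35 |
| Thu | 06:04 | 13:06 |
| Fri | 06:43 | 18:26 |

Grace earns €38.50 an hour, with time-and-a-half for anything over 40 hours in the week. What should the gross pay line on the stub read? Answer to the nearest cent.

Mon: 09:36–17:18 = 7 h 42 min
Tue: 11:02–22:44 = 11 h 42 min
Wed: 05:09–12:35 = 7 h 26 min
Thu: 06:04–13:06 = 7 h 2 min
Fri: 06:43–18:26 = 11 h 43 min
Total worked: 45 h 35 min = 2735 min.
Regular 40 h 0 min = 2400 min at €38.50/h; overtime 5 h 35 min = 335 min at €57.75/h.
Pay = (2400 × €38.50 + 335 × €57.75) ÷ 60 = €1862.44.

€1862.44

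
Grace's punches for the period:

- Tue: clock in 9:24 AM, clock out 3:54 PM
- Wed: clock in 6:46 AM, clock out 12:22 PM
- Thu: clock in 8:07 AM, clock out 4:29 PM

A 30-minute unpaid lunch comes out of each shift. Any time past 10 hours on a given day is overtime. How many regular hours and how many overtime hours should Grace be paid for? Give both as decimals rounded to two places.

Tue: 9:24 AM–3:54 PM = 6 h 30 min; less 30 min break → 6 h 0 min
Wed: 6:46 AM–12:22 PM = 5 h 36 min; less 30 min break → 5 h 6 min
Thu: 8:07 AM–4:29 PM = 8 h 22 min; less 30 min break → 7 h 52 min
Tue reg 6 h 0 min / OT 0 h 0 min; Wed reg 5 h 6 min / OT 0 h 0 min; Thu reg 7 h 52 min / OT 0 h 0 min.
Totals: regular 18 h 58 min, overtime 0 h 0 min.

Regular 18.97 hours, overtime 0.00 hours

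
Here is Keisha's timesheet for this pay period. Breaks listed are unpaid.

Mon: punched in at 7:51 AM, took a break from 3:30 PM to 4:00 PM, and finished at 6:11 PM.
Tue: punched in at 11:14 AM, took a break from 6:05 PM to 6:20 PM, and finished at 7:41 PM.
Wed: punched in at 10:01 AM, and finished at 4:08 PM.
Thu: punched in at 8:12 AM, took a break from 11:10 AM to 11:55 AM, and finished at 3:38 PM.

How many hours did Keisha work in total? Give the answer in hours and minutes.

Mon: 7:51 AM–6:11 PM = 10 h 20 min; less 30 min break → 9 h 50 min
Tue: 11:14 AM–7:41 PM = 8 h 27 min; less 15 min break → 8 h 12 min
Wed: 10:01 AM–4:08 PM = 6 h 7 min
Thu: 8:12 AM–3:38 PM = 7 h 26 min; less 45 min break → 6 h 41 min
Total: 9 h 50 min + 8 h 12 min + 6 h 7 min + 6 h 41 min = 30 h 50 min.

30 h 50 min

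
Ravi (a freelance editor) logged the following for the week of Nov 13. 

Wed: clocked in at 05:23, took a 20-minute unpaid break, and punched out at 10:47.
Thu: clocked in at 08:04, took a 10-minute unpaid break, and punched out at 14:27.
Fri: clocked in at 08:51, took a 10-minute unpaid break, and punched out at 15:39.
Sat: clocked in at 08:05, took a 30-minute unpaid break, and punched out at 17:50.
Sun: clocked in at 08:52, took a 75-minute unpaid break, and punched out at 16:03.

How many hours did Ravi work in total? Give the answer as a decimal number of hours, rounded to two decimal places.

Wed: 05:23–10:47 = 5 h 24 min; less 20 min break → 5 h 4 min
Thu: 08:04–14:27 = 6 h 23 min; less 10 min break → 6 h 13 min
Fri: 08:51–15:39 = 6 h 48 min; less 10 min break → 6 h 38 min
Sat: 08:05–17:50 = 9 h 45 min; less 30 min break → 9 h 15 min
Sun: 08:52–16:03 = 7 h 11 min; less 75 min break → 5 h 56 min
Total: 5 h 4 min + 6 h 13 min + 6 h 38 min + 9 h 15 min + 5 h 56 min = 33 h 6 min.

33.10 hours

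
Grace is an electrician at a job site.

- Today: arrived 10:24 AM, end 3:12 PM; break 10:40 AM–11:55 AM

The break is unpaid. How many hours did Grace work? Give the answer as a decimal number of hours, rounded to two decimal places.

Today: 10:24 AM–3:12 PM = 4 h 48 min; less 75 min break → 3 h 33 min

3.55 hours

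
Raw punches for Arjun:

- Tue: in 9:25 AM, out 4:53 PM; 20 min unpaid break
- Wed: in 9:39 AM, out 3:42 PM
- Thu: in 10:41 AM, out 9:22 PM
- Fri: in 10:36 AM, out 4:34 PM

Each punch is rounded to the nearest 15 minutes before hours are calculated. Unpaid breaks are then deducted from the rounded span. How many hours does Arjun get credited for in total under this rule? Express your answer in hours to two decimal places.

29.67 hours

Tue: in 9:25 AM→9:30 AM, out 4:53 PM→5:00 PM; 7 h 30 min − 20 min = 7 h 10 min
Wed: in 9:39 AM→9:45 AM, out 3:42 PM→3:45 PM; 6 h 0 min
Thu: in 10:41 AM→10:45 AM, out 9:22 PM→9:15 PM; 10 h 30 min
Fri: in 10:36 AM→10:30 AM, out 4:34 PM→4:30 PM; 6 h 0 min
Total credited: 29 h 40 min.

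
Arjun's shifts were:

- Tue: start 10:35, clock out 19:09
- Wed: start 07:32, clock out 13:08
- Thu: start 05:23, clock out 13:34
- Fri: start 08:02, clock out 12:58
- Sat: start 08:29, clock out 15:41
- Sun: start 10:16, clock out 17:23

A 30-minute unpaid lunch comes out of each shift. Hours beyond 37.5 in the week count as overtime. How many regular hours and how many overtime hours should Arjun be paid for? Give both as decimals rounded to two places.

Regular 37.50 hours, overtime 1.10 hours

Tue: 10:35–19:09 = 8 h 34 min; less 30 min break → 8 h 4 min
Wed: 07:32–13:08 = 5 h 36 min; less 30 min break → 5 h 6 min
Thu: 05:23–13:34 = 8 h 11 min; less 30 min break → 7 h 41 min
Fri: 08:02–12:58 = 4 h 56 min; less 30 min break → 4 h 26 min
Sat: 08:29–15:41 = 7 h 12 min; less 30 min break → 6 h 42 min
Sun: 10:16–17:23 = 7 h 7 min; less 30 min break → 6 h 37 min
Total worked: 38 h 36 min = 38.60 h.
Threshold 37.5 h → overtime 1 h 6 min, regular 37 h 30 min.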